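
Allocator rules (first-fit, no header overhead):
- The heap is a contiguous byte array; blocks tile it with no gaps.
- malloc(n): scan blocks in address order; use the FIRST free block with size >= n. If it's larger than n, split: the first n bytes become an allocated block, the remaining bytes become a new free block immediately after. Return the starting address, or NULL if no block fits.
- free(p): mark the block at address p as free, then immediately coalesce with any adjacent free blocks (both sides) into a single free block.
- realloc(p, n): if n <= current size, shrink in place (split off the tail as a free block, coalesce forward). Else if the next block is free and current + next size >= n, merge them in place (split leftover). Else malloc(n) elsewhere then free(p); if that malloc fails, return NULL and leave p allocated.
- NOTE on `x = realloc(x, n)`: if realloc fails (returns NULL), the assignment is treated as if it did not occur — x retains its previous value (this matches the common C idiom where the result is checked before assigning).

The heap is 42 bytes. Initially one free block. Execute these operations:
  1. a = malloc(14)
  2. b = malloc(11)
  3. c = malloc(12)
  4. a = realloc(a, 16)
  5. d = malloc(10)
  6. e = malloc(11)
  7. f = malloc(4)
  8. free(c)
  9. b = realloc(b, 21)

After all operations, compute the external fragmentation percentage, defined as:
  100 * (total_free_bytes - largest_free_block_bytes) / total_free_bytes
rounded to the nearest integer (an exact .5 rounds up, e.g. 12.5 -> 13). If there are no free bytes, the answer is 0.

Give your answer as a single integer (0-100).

Answer: 33

Derivation:
Op 1: a = malloc(14) -> a = 0; heap: [0-13 ALLOC][14-41 FREE]
Op 2: b = malloc(11) -> b = 14; heap: [0-13 ALLOC][14-24 ALLOC][25-41 FREE]
Op 3: c = malloc(12) -> c = 25; heap: [0-13 ALLOC][14-24 ALLOC][25-36 ALLOC][37-41 FREE]
Op 4: a = realloc(a, 16) -> NULL (a unchanged); heap: [0-13 ALLOC][14-24 ALLOC][25-36 ALLOC][37-41 FREE]
Op 5: d = malloc(10) -> d = NULL; heap: [0-13 ALLOC][14-24 ALLOC][25-36 ALLOC][37-41 FREE]
Op 6: e = malloc(11) -> e = NULL; heap: [0-13 ALLOC][14-24 ALLOC][25-36 ALLOC][37-41 FREE]
Op 7: f = malloc(4) -> f = 37; heap: [0-13 ALLOC][14-24 ALLOC][25-36 ALLOC][37-40 ALLOC][41-41 FREE]
Op 8: free(c) -> (freed c); heap: [0-13 ALLOC][14-24 ALLOC][25-36 FREE][37-40 ALLOC][41-41 FREE]
Op 9: b = realloc(b, 21) -> b = 14; heap: [0-13 ALLOC][14-34 ALLOC][35-36 FREE][37-40 ALLOC][41-41 FREE]
Free blocks: [2 1] total_free=3 largest=2 -> 100*(3-2)/3 = 100/3 ≈ 33.333 -> rounds to 33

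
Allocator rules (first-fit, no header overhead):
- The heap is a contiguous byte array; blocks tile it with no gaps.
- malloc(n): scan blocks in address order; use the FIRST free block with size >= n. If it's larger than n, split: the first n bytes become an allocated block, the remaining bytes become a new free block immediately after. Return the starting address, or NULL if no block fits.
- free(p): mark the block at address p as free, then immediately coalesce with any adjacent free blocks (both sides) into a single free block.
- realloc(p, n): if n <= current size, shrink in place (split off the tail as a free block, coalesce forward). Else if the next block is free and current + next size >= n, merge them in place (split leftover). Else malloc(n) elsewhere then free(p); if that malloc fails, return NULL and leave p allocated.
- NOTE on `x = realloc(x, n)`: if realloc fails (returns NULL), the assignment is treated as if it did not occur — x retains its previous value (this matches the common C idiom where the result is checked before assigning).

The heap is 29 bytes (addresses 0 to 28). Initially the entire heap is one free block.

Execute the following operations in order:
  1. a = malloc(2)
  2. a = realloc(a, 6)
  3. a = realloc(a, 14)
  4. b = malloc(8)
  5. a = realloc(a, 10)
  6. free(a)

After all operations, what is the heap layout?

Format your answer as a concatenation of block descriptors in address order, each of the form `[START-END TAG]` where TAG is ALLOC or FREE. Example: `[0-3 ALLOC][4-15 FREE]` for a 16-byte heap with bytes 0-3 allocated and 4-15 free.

Op 1: a = malloc(2) -> a = 0; heap: [0-1 ALLOC][2-28 FREE]
Op 2: a = realloc(a, 6) -> a = 0; heap: [0-5 ALLOC][6-28 FREE]
Op 3: a = realloc(a, 14) -> a = 0; heap: [0-13 ALLOC][14-28 FREE]
Op 4: b = malloc(8) -> b = 14; heap: [0-13 ALLOC][14-21 ALLOC][22-28 FREE]
Op 5: a = realloc(a, 10) -> a = 0; heap: [0-9 ALLOC][10-13 FREE][14-21 ALLOC][22-28 FREE]
Op 6: free(a) -> (freed a); heap: [0-13 FREE][14-21 ALLOC][22-28 FREE]

Answer: [0-13 FREE][14-21 ALLOC][22-28 FREE]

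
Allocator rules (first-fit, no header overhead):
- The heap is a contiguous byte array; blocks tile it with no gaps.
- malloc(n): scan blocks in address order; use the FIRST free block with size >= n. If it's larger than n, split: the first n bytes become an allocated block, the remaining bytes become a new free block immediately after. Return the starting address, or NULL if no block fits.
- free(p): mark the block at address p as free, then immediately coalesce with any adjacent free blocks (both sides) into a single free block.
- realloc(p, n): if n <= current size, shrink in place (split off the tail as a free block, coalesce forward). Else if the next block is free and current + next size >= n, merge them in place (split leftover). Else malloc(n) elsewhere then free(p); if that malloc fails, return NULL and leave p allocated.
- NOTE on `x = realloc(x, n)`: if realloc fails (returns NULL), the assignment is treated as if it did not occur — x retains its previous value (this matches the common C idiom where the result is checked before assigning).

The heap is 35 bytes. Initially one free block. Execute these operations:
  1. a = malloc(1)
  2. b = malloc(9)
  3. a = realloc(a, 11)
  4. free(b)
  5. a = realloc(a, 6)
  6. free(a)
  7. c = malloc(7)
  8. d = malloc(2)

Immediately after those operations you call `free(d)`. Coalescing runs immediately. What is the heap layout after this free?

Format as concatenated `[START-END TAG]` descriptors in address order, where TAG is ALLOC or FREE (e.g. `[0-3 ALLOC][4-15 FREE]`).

Answer: [0-6 ALLOC][7-34 FREE]

Derivation:
Op 1: a = malloc(1) -> a = 0; heap: [0-0 ALLOC][1-34 FREE]
Op 2: b = malloc(9) -> b = 1; heap: [0-0 ALLOC][1-9 ALLOC][10-34 FREE]
Op 3: a = realloc(a, 11) -> a = 10; heap: [0-0 FREE][1-9 ALLOC][10-20 ALLOC][21-34 FREE]
Op 4: free(b) -> (freed b); heap: [0-9 FREE][10-20 ALLOC][21-34 FREE]
Op 5: a = realloc(a, 6) -> a = 10; heap: [0-9 FREE][10-15 ALLOC][16-34 FREE]
Op 6: free(a) -> (freed a); heap: [0-34 FREE]
Op 7: c = malloc(7) -> c = 0; heap: [0-6 ALLOC][7-34 FREE]
Op 8: d = malloc(2) -> d = 7; heap: [0-6 ALLOC][7-8 ALLOC][9-34 FREE]
free(d): d = 7 -> block [7-8 ALLOC]; mark free, coalesce with adjacent free neighbors -> [0-6 ALLOC][7-34 FREE]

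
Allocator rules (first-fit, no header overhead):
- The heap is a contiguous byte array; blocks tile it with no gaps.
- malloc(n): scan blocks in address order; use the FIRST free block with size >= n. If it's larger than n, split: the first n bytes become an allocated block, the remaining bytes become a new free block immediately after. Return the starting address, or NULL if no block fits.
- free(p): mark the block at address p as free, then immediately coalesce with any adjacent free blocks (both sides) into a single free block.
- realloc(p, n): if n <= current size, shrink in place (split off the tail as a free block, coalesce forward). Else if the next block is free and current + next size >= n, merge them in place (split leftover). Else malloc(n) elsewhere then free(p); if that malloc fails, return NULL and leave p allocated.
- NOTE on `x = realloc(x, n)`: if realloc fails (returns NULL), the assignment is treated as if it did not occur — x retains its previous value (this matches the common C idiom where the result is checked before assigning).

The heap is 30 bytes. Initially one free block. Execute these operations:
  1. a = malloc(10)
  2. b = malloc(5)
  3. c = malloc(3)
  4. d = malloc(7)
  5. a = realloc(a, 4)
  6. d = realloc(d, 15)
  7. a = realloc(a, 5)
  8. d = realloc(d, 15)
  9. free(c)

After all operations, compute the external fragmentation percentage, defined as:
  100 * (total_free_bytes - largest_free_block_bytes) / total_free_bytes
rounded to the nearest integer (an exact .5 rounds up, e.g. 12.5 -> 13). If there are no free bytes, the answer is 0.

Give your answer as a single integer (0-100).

Op 1: a = malloc(10) -> a = 0; heap: [0-9 ALLOC][10-29 FREE]
Op 2: b = malloc(5) -> b = 10; heap: [0-9 ALLOC][10-14 ALLOC][15-29 FREE]
Op 3: c = malloc(3) -> c = 15; heap: [0-9 ALLOC][10-14 ALLOC][15-17 ALLOC][18-29 FREE]
Op 4: d = malloc(7) -> d = 18; heap: [0-9 ALLOC][10-14 ALLOC][15-17 ALLOC][18-24 ALLOC][25-29 FREE]
Op 5: a = realloc(a, 4) -> a = 0; heap: [0-3 ALLOC][4-9 FREE][10-14 ALLOC][15-17 ALLOC][18-24 ALLOC][25-29 FREE]
Op 6: d = realloc(d, 15) -> NULL (d unchanged); heap: [0-3 ALLOC][4-9 FREE][10-14 ALLOC][15-17 ALLOC][18-24 ALLOC][25-29 FREE]
Op 7: a = realloc(a, 5) -> a = 0; heap: [0-4 ALLOC][5-9 FREE][10-14 ALLOC][15-17 ALLOC][18-24 ALLOC][25-29 FREE]
Op 8: d = realloc(d, 15) -> NULL (d unchanged); heap: [0-4 ALLOC][5-9 FREE][10-14 ALLOC][15-17 ALLOC][18-24 ALLOC][25-29 FREE]
Op 9: free(c) -> (freed c); heap: [0-4 ALLOC][5-9 FREE][10-14 ALLOC][15-17 FREE][18-24 ALLOC][25-29 FREE]
Free blocks: [5 3 5] total_free=13 largest=5 -> 100*(13-5)/13 = 800/13 ≈ 61.538 -> rounds to 62

Answer: 62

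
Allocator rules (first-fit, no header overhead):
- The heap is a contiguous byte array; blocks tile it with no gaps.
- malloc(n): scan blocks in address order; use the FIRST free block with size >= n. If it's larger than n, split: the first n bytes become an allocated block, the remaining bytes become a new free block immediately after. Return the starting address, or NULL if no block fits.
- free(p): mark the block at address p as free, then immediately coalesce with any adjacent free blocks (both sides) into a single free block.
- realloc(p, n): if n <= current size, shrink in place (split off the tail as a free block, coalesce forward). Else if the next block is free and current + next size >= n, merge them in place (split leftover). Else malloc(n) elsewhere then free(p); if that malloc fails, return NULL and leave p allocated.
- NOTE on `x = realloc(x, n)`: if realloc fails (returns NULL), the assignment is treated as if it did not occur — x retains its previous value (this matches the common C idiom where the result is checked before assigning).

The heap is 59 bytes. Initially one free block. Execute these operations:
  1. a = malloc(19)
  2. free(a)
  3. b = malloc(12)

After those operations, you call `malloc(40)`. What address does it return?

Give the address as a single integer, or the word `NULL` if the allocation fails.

Answer: 12

Derivation:
Op 1: a = malloc(19) -> a = 0; heap: [0-18 ALLOC][19-58 FREE]
Op 2: free(a) -> (freed a); heap: [0-58 FREE]
Op 3: b = malloc(12) -> b = 0; heap: [0-11 ALLOC][12-58 FREE]
malloc(40): first-fit scan over [0-11 ALLOC][12-58 FREE] -> 12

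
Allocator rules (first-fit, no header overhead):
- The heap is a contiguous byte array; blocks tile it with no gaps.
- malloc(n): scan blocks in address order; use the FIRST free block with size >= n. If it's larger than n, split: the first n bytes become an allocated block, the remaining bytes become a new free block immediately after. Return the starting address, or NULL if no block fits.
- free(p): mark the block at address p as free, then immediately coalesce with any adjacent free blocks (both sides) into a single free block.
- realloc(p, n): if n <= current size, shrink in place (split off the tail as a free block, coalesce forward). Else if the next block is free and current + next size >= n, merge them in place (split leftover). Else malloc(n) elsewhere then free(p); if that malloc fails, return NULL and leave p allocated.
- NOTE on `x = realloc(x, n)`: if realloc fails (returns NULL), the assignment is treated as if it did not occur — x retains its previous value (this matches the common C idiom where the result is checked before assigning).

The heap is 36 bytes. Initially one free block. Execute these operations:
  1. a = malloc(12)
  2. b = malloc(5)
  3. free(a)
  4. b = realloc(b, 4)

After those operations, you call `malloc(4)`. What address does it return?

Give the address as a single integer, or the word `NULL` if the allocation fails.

Op 1: a = malloc(12) -> a = 0; heap: [0-11 ALLOC][12-35 FREE]
Op 2: b = malloc(5) -> b = 12; heap: [0-11 ALLOC][12-16 ALLOC][17-35 FREE]
Op 3: free(a) -> (freed a); heap: [0-11 FREE][12-16 ALLOC][17-35 FREE]
Op 4: b = realloc(b, 4) -> b = 12; heap: [0-11 FREE][12-15 ALLOC][16-35 FREE]
malloc(4): first-fit scan over [0-11 FREE][12-15 ALLOC][16-35 FREE] -> 0

Answer: 0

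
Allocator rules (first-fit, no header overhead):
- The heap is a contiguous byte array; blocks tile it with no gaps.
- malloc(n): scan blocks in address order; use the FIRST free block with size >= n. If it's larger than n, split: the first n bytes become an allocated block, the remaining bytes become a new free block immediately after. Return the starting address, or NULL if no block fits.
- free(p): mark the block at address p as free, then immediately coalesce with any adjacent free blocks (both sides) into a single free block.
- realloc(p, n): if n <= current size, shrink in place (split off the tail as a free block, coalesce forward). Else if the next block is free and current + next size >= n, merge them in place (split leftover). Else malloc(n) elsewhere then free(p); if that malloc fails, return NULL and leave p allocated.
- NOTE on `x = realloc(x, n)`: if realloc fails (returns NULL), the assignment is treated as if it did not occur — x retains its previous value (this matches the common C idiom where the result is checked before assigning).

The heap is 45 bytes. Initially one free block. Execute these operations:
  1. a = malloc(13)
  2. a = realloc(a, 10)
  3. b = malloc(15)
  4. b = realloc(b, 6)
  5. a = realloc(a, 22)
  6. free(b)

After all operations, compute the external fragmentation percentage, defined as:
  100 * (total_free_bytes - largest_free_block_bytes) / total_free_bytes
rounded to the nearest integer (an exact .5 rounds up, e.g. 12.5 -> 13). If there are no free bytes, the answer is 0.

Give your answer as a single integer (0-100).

Op 1: a = malloc(13) -> a = 0; heap: [0-12 ALLOC][13-44 FREE]
Op 2: a = realloc(a, 10) -> a = 0; heap: [0-9 ALLOC][10-44 FREE]
Op 3: b = malloc(15) -> b = 10; heap: [0-9 ALLOC][10-24 ALLOC][25-44 FREE]
Op 4: b = realloc(b, 6) -> b = 10; heap: [0-9 ALLOC][10-15 ALLOC][16-44 FREE]
Op 5: a = realloc(a, 22) -> a = 16; heap: [0-9 FREE][10-15 ALLOC][16-37 ALLOC][38-44 FREE]
Op 6: free(b) -> (freed b); heap: [0-15 FREE][16-37 ALLOC][38-44 FREE]
Free blocks: [16 7] total_free=23 largest=16 -> 100*(23-16)/23 = 700/23 ≈ 30.435 -> rounds to 30

Answer: 30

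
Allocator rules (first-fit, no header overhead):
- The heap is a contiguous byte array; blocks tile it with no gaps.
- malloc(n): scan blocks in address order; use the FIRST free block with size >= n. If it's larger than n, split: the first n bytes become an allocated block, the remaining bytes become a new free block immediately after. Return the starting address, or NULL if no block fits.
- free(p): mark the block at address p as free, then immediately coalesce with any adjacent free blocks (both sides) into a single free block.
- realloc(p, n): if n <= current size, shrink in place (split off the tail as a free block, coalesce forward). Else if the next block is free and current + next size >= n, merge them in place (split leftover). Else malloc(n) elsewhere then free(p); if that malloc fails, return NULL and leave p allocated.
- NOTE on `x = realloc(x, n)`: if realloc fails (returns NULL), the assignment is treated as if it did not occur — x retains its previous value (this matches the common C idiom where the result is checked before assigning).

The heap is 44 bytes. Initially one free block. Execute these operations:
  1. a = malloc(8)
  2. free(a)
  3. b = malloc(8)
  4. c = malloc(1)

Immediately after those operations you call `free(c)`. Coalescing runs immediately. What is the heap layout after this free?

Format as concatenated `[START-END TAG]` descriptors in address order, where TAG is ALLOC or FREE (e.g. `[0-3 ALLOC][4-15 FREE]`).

Op 1: a = malloc(8) -> a = 0; heap: [0-7 ALLOC][8-43 FREE]
Op 2: free(a) -> (freed a); heap: [0-43 FREE]
Op 3: b = malloc(8) -> b = 0; heap: [0-7 ALLOC][8-43 FREE]
Op 4: c = malloc(1) -> c = 8; heap: [0-7 ALLOC][8-8 ALLOC][9-43 FREE]
free(c): c = 8 -> block [8-8 ALLOC]; mark free, coalesce with adjacent free neighbors -> [0-7 ALLOC][8-43 FREE]

Answer: [0-7 ALLOC][8-43 FREE]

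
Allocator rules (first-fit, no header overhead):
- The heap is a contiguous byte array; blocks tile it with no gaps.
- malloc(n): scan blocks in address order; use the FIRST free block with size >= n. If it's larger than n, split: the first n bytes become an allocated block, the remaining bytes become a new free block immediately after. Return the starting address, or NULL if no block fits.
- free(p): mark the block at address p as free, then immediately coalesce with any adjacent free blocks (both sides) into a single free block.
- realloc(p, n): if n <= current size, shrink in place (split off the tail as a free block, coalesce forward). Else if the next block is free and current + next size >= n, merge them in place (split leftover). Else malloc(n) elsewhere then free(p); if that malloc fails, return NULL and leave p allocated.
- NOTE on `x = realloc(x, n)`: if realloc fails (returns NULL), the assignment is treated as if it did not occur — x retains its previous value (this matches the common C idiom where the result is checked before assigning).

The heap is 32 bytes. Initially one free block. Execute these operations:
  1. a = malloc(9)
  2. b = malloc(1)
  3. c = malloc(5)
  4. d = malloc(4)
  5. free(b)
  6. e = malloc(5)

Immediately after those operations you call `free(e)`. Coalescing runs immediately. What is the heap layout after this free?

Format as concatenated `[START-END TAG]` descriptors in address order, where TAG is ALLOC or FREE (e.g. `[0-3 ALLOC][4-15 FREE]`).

Op 1: a = malloc(9) -> a = 0; heap: [0-8 ALLOC][9-31 FREE]
Op 2: b = malloc(1) -> b = 9; heap: [0-8 ALLOC][9-9 ALLOC][10-31 FREE]
Op 3: c = malloc(5) -> c = 10; heap: [0-8 ALLOC][9-9 ALLOC][10-14 ALLOC][15-31 FREE]
Op 4: d = malloc(4) -> d = 15; heap: [0-8 ALLOC][9-9 ALLOC][10-14 ALLOC][15-18 ALLOC][19-31 FREE]
Op 5: free(b) -> (freed b); heap: [0-8 ALLOC][9-9 FREE][10-14 ALLOC][15-18 ALLOC][19-31 FREE]
Op 6: e = malloc(5) -> e = 19; heap: [0-8 ALLOC][9-9 FREE][10-14 ALLOC][15-18 ALLOC][19-23 ALLOC][24-31 FREE]
free(e): e = 19 -> block [19-23 ALLOC]; mark free, coalesce with adjacent free neighbors -> [0-8 ALLOC][9-9 FREE][10-14 ALLOC][15-18 ALLOC][19-31 FREE]

Answer: [0-8 ALLOC][9-9 FREE][10-14 ALLOC][15-18 ALLOC][19-31 FREE]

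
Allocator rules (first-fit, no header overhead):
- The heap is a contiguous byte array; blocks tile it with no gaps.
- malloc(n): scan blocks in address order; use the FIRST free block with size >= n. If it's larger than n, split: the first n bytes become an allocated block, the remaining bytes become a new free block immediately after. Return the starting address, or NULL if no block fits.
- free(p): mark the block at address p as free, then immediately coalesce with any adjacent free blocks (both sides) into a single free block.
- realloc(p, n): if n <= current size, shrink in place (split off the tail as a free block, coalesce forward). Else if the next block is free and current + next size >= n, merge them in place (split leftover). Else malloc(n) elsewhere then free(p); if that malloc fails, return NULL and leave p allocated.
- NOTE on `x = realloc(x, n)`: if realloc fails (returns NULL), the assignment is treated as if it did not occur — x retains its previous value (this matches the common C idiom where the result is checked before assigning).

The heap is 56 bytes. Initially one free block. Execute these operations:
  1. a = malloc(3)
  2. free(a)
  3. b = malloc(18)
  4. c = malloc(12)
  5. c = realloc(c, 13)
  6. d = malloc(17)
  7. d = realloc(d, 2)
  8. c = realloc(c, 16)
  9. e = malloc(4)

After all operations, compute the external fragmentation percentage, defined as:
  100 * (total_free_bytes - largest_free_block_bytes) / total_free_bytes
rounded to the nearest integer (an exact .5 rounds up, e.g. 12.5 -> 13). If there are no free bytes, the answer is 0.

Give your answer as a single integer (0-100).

Answer: 44

Derivation:
Op 1: a = malloc(3) -> a = 0; heap: [0-2 ALLOC][3-55 FREE]
Op 2: free(a) -> (freed a); heap: [0-55 FREE]
Op 3: b = malloc(18) -> b = 0; heap: [0-17 ALLOC][18-55 FREE]
Op 4: c = malloc(12) -> c = 18; heap: [0-17 ALLOC][18-29 ALLOC][30-55 FREE]
Op 5: c = realloc(c, 13) -> c = 18; heap: [0-17 ALLOC][18-30 ALLOC][31-55 FREE]
Op 6: d = malloc(17) -> d = 31; heap: [0-17 ALLOC][18-30 ALLOC][31-47 ALLOC][48-55 FREE]
Op 7: d = realloc(d, 2) -> d = 31; heap: [0-17 ALLOC][18-30 ALLOC][31-32 ALLOC][33-55 FREE]
Op 8: c = realloc(c, 16) -> c = 33; heap: [0-17 ALLOC][18-30 FREE][31-32 ALLOC][33-48 ALLOC][49-55 FREE]
Op 9: e = malloc(4) -> e = 18; heap: [0-17 ALLOC][18-21 ALLOC][22-30 FREE][31-32 ALLOC][33-48 ALLOC][49-55 FREE]
Free blocks: [9 7] total_free=16 largest=9 -> 100*(16-9)/16 = 700/16 = 43.75 -> rounds to 44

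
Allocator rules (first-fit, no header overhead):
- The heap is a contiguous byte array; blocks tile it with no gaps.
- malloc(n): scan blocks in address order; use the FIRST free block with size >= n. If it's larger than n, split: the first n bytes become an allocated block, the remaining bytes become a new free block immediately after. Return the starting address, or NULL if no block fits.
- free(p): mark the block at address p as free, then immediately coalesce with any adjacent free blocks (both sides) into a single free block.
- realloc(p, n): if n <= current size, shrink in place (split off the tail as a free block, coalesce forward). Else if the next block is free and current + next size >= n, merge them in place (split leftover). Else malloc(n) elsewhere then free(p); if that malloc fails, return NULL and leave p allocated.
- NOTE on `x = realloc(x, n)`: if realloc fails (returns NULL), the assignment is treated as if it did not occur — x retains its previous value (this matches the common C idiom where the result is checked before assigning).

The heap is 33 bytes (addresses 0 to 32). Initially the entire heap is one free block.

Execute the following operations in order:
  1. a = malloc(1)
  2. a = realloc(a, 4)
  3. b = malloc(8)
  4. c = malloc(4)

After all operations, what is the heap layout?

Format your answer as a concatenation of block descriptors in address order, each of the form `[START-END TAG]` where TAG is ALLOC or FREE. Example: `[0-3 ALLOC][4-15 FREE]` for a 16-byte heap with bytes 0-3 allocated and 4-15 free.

Answer: [0-3 ALLOC][4-11 ALLOC][12-15 ALLOC][16-32 FREE]

Derivation:
Op 1: a = malloc(1) -> a = 0; heap: [0-0 ALLOC][1-32 FREE]
Op 2: a = realloc(a, 4) -> a = 0; heap: [0-3 ALLOC][4-32 FREE]
Op 3: b = malloc(8) -> b = 4; heap: [0-3 ALLOC][4-11 ALLOC][12-32 FREE]
Op 4: c = malloc(4) -> c = 12; heap: [0-3 ALLOC][4-11 ALLOC][12-15 ALLOC][16-32 FREE]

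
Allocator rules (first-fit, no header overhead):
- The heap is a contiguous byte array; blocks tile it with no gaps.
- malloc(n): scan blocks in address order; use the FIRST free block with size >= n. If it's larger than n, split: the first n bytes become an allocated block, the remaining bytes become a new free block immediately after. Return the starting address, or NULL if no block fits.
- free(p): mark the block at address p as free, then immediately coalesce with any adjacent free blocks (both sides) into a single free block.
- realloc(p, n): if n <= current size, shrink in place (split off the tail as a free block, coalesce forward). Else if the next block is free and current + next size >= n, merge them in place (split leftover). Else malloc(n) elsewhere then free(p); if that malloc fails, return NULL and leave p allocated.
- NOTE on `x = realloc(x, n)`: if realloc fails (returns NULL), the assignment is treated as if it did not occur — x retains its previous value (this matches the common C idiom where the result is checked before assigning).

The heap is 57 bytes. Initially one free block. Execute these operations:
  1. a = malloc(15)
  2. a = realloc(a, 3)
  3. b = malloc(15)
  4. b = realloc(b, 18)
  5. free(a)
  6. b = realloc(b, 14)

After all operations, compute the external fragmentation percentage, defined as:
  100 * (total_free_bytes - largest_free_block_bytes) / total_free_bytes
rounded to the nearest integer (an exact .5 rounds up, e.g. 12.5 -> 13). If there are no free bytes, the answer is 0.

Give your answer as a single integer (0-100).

Op 1: a = malloc(15) -> a = 0; heap: [0-14 ALLOC][15-56 FREE]
Op 2: a = realloc(a, 3) -> a = 0; heap: [0-2 ALLOC][3-56 FREE]
Op 3: b = malloc(15) -> b = 3; heap: [0-2 ALLOC][3-17 ALLOC][18-56 FREE]
Op 4: b = realloc(b, 18) -> b = 3; heap: [0-2 ALLOC][3-20 ALLOC][21-56 FREE]
Op 5: free(a) -> (freed a); heap: [0-2 FREE][3-20 ALLOC][21-56 FREE]
Op 6: b = realloc(b, 14) -> b = 3; heap: [0-2 FREE][3-16 ALLOC][17-56 FREE]
Free blocks: [3 40] total_free=43 largest=40 -> 100*(43-40)/43 = 300/43 ≈ 6.977 -> rounds to 7

Answer: 7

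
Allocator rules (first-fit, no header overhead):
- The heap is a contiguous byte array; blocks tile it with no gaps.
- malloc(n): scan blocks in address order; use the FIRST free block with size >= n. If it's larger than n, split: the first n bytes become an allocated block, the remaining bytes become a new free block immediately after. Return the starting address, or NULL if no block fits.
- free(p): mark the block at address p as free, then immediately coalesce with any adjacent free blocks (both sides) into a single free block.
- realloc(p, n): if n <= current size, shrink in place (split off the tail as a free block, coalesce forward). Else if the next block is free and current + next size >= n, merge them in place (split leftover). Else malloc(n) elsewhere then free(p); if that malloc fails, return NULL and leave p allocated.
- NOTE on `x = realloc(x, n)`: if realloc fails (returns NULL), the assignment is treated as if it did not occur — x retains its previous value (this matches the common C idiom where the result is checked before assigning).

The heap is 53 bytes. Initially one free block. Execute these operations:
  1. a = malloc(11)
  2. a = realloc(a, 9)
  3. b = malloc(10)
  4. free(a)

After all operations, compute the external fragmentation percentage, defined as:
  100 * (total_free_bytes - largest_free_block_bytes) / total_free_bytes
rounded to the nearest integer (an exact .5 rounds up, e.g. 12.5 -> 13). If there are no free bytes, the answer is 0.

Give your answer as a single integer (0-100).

Op 1: a = malloc(11) -> a = 0; heap: [0-10 ALLOC][11-52 FREE]
Op 2: a = realloc(a, 9) -> a = 0; heap: [0-8 ALLOC][9-52 FREE]
Op 3: b = malloc(10) -> b = 9; heap: [0-8 ALLOC][9-18 ALLOC][19-52 FREE]
Op 4: free(a) -> (freed a); heap: [0-8 FREE][9-18 ALLOC][19-52 FREE]
Free blocks: [9 34] total_free=43 largest=34 -> 100*(43-34)/43 = 900/43 ≈ 20.930 -> rounds to 21

Answer: 21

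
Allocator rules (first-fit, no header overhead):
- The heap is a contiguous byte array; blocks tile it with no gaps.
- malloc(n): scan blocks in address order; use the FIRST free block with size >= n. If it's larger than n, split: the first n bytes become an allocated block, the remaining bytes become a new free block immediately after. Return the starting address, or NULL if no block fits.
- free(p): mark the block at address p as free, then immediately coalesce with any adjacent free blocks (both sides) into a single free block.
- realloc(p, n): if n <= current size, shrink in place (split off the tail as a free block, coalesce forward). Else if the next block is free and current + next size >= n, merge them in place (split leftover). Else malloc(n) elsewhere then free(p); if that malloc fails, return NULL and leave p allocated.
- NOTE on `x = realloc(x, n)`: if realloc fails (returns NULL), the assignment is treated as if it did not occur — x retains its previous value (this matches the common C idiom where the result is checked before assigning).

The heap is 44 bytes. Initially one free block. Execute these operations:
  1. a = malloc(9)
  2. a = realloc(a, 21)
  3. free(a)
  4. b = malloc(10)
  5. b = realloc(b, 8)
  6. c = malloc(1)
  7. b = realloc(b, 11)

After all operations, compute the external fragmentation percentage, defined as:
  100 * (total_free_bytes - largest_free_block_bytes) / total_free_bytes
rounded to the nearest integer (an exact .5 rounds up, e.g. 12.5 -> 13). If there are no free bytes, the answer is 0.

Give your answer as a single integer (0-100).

Answer: 25

Derivation:
Op 1: a = malloc(9) -> a = 0; heap: [0-8 ALLOC][9-43 FREE]
Op 2: a = realloc(a, 21) -> a = 0; heap: [0-20 ALLOC][21-43 FREE]
Op 3: free(a) -> (freed a); heap: [0-43 FREE]
Op 4: b = malloc(10) -> b = 0; heap: [0-9 ALLOC][10-43 FREE]
Op 5: b = realloc(b, 8) -> b = 0; heap: [0-7 ALLOC][8-43 FREE]
Op 6: c = malloc(1) -> c = 8; heap: [0-7 ALLOC][8-8 ALLOC][9-43 FREE]
Op 7: b = realloc(b, 11) -> b = 9; heap: [0-7 FREE][8-8 ALLOC][9-19 ALLOC][20-43 FREE]
Free blocks: [8 24] total_free=32 largest=24 -> 100*(32-24)/32 = 800/32 = 25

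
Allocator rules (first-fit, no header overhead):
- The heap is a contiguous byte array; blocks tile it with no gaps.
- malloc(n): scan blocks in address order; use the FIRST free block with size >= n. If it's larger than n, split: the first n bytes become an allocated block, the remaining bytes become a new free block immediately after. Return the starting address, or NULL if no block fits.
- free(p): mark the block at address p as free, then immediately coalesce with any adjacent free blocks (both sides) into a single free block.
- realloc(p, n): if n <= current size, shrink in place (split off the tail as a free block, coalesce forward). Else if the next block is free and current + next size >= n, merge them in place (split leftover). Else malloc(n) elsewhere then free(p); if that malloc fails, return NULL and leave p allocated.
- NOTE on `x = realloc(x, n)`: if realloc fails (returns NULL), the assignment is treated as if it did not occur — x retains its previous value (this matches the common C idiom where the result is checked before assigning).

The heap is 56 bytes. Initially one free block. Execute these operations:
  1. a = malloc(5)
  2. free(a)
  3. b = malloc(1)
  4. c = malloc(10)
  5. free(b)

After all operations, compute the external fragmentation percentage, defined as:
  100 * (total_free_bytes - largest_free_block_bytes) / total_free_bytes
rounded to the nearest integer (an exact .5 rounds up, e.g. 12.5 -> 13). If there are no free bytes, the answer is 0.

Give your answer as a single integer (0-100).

Op 1: a = malloc(5) -> a = 0; heap: [0-4 ALLOC][5-55 FREE]
Op 2: free(a) -> (freed a); heap: [0-55 FREE]
Op 3: b = malloc(1) -> b = 0; heap: [0-0 ALLOC][1-55 FREE]
Op 4: c = malloc(10) -> c = 1; heap: [0-0 ALLOC][1-10 ALLOC][11-55 FREE]
Op 5: free(b) -> (freed b); heap: [0-0 FREE][1-10 ALLOC][11-55 FREE]
Free blocks: [1 45] total_free=46 largest=45 -> 100*(46-45)/46 = 100/46 ≈ 2.174 -> rounds to 2

Answer: 2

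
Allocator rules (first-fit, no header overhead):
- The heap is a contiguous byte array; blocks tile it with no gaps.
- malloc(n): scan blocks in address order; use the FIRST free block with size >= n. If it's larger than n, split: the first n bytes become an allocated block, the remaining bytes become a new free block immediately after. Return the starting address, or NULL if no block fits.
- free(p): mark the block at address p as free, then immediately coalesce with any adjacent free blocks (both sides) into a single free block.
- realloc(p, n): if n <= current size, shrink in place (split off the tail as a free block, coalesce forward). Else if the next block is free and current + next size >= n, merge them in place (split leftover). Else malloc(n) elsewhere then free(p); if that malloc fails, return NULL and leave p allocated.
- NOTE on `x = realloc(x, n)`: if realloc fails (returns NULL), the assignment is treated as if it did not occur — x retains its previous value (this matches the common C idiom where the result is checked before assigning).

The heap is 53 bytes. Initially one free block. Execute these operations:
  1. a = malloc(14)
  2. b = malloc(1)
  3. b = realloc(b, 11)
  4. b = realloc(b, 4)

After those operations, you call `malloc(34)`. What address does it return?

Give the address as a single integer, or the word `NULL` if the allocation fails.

Answer: 18

Derivation:
Op 1: a = malloc(14) -> a = 0; heap: [0-13 ALLOC][14-52 FREE]
Op 2: b = malloc(1) -> b = 14; heap: [0-13 ALLOC][14-14 ALLOC][15-52 FREE]
Op 3: b = realloc(b, 11) -> b = 14; heap: [0-13 ALLOC][14-24 ALLOC][25-52 FREE]
Op 4: b = realloc(b, 4) -> b = 14; heap: [0-13 ALLOC][14-17 ALLOC][18-52 FREE]
malloc(34): first-fit scan over [0-13 ALLOC][14-17 ALLOC][18-52 FREE] -> 18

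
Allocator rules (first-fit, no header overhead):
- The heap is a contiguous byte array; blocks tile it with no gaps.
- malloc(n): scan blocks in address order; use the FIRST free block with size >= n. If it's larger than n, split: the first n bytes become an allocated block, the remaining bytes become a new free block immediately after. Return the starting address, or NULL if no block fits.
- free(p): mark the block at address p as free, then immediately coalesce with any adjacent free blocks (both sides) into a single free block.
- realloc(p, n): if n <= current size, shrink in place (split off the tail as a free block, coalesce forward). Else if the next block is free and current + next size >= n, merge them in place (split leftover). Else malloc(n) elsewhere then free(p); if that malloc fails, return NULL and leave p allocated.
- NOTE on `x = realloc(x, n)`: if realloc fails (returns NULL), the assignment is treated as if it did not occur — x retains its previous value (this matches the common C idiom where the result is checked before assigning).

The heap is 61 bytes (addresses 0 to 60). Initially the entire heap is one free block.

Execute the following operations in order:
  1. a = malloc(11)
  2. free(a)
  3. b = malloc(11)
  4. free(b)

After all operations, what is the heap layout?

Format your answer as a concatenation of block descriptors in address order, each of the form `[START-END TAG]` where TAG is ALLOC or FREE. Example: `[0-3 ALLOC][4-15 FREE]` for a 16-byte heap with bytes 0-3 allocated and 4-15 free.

Op 1: a = malloc(11) -> a = 0; heap: [0-10 ALLOC][11-60 FREE]
Op 2: free(a) -> (freed a); heap: [0-60 FREE]
Op 3: b = malloc(11) -> b = 0; heap: [0-10 ALLOC][11-60 FREE]
Op 4: free(b) -> (freed b); heap: [0-60 FREE]

Answer: [0-60 FREE]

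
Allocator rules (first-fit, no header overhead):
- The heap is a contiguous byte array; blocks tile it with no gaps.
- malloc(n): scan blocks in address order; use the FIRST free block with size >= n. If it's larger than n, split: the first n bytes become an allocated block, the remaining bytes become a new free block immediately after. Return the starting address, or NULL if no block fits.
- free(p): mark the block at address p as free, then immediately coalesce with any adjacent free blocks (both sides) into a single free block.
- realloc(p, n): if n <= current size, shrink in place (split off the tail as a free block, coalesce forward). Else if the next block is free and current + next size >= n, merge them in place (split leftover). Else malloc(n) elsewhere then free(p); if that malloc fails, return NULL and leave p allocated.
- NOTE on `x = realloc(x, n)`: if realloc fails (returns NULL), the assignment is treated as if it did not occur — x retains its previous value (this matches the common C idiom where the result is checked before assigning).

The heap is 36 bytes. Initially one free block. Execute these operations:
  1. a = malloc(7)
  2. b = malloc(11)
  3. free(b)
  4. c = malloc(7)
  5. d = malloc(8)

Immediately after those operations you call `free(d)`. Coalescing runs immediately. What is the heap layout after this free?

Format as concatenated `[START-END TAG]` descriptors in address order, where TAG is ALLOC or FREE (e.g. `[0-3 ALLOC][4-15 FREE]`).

Op 1: a = malloc(7) -> a = 0; heap: [0-6 ALLOC][7-35 FREE]
Op 2: b = malloc(11) -> b = 7; heap: [0-6 ALLOC][7-17 ALLOC][18-35 FREE]
Op 3: free(b) -> (freed b); heap: [0-6 ALLOC][7-35 FREE]
Op 4: c = malloc(7) -> c = 7; heap: [0-6 ALLOC][7-13 ALLOC][14-35 FREE]
Op 5: d = malloc(8) -> d = 14; heap: [0-6 ALLOC][7-13 ALLOC][14-21 ALLOC][22-35 FREE]
free(d): d = 14 -> block [14-21 ALLOC]; mark free, coalesce with adjacent free neighbors -> [0-6 ALLOC][7-13 ALLOC][14-35 FREE]

Answer: [0-6 ALLOC][7-13 ALLOC][14-35 FREE]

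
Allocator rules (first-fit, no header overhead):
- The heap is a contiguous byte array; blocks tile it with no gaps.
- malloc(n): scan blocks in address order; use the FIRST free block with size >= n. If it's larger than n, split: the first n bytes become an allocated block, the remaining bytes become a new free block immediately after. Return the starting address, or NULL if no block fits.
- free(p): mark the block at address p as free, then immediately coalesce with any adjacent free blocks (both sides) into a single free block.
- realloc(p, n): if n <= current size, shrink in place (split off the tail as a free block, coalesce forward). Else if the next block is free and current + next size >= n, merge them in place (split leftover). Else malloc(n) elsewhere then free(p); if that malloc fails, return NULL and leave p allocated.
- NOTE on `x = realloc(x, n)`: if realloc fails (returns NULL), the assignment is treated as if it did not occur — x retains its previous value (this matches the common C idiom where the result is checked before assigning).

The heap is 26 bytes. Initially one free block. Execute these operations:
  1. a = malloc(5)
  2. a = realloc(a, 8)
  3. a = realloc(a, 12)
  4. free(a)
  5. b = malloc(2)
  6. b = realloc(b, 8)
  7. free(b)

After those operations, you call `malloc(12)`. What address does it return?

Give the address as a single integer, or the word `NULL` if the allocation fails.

Op 1: a = malloc(5) -> a = 0; heap: [0-4 ALLOC][5-25 FREE]
Op 2: a = realloc(a, 8) -> a = 0; heap: [0-7 ALLOC][8-25 FREE]
Op 3: a = realloc(a, 12) -> a = 0; heap: [0-11 ALLOC][12-25 FREE]
Op 4: free(a) -> (freed a); heap: [0-25 FREE]
Op 5: b = malloc(2) -> b = 0; heap: [0-1 ALLOC][2-25 FREE]
Op 6: b = realloc(b, 8) -> b = 0; heap: [0-7 ALLOC][8-25 FREE]
Op 7: free(b) -> (freed b); heap: [0-25 FREE]
malloc(12): first-fit scan over [0-25 FREE] -> 0

Answer: 0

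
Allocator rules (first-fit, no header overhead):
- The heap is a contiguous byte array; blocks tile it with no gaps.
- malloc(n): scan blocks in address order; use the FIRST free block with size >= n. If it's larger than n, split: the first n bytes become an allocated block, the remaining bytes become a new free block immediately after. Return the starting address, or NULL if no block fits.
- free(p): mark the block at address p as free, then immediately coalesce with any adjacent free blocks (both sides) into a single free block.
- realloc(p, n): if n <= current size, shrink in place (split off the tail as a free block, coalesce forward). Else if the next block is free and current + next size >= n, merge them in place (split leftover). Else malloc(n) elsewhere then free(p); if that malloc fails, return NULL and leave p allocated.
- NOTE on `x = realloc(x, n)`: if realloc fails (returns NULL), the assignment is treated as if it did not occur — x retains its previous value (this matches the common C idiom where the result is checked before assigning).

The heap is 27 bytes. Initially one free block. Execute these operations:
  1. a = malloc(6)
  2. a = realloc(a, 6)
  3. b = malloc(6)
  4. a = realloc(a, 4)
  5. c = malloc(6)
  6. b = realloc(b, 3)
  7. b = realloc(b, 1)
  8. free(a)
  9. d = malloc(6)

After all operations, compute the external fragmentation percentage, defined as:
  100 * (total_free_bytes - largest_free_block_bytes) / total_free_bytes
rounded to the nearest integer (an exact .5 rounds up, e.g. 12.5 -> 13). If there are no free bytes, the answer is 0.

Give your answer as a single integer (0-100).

Op 1: a = malloc(6) -> a = 0; heap: [0-5 ALLOC][6-26 FREE]
Op 2: a = realloc(a, 6) -> a = 0; heap: [0-5 ALLOC][6-26 FREE]
Op 3: b = malloc(6) -> b = 6; heap: [0-5 ALLOC][6-11 ALLOC][12-26 FREE]
Op 4: a = realloc(a, 4) -> a = 0; heap: [0-3 ALLOC][4-5 FREE][6-11 ALLOC][12-26 FREE]
Op 5: c = malloc(6) -> c = 12; heap: [0-3 ALLOC][4-5 FREE][6-11 ALLOC][12-17 ALLOC][18-26 FREE]
Op 6: b = realloc(b, 3) -> b = 6; heap: [0-3 ALLOC][4-5 FREE][6-8 ALLOC][9-11 FREE][12-17 ALLOC][18-26 FREE]
Op 7: b = realloc(b, 1) -> b = 6; heap: [0-3 ALLOC][4-5 FREE][6-6 ALLOC][7-11 FREE][12-17 ALLOC][18-26 FREE]
Op 8: free(a) -> (freed a); heap: [0-5 FREE][6-6 ALLOC][7-11 FREE][12-17 ALLOC][18-26 FREE]
Op 9: d = malloc(6) -> d = 0; heap: [0-5 ALLOC][6-6 ALLOC][7-11 FREE][12-17 ALLOC][18-26 FREE]
Free blocks: [5 9] total_free=14 largest=9 -> 100*(14-9)/14 = 500/14 ≈ 35.714 -> rounds to 36

Answer: 36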